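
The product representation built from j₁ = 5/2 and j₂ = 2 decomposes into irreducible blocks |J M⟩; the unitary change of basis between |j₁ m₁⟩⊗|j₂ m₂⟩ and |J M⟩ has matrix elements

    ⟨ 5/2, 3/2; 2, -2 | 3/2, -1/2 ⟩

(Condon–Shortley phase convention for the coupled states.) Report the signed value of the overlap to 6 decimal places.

+√(32/105) ≈ +0.552052

√[4·3!2!1!/7! · 4!1!0!4!1!2!] = √(384/35)
  +(−1)^0/∏(0,3,1,0,1,1)! = 1/6  (running 1/6)
⟨..|..⟩ = √(384/35)·(1/6) = +0.552052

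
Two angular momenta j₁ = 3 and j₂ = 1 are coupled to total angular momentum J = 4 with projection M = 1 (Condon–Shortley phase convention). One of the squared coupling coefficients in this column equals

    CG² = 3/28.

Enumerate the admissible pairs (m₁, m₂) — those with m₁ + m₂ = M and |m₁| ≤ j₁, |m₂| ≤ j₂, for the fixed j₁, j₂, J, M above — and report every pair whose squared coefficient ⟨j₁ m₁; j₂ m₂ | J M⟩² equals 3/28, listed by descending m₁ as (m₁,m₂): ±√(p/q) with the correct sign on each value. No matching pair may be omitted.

Admissible pairs with m₁+m₂ = M = 1: (0,1), (1,0), (2,-1)
  (m₁,m₂)=(2,-1): CG² = 3/28, CG = +√(3/28)   ← matches the target
  (m₁,m₂)=(1,0): CG² = 15/28, CG = +√(15/28)
  (m₁,m₂)=(0,1): CG² = 5/14, CG = +√(5/14)
Pairs with CG² = 3/28: (2,-1): +√(3/28)

(2,-1): +√(3/28)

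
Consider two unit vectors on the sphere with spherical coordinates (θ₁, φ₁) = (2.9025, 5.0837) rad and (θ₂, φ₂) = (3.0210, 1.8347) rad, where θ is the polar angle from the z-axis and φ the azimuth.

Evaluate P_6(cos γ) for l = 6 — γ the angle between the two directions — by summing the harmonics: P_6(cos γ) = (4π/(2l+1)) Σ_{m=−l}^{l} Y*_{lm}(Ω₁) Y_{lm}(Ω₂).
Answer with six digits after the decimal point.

Expand P_6 via completeness: Σ_{m} conj(Y_{6,m}) at Ω₁ times Y_{6,m} at Ω₂ —
  [-6]  conj(Y_{6,-6})(Ω₁) = (0.000052, -0.000067) ; Y_{6,-6}(Ω₂) = (0.000000, 0.000001) ; Δ = (0.000000, 0.000000)
  [-5]  conj(Y_{6,-5})(Ω₁) = (-0.001162, -0.000341) ; Y_{6,-5}(Ω₂) = (0.000041, 0.000010) ; Δ = (-0.000000, -0.000000)
  [-4]  conj(Y_{6,-4})(Ω₁) = (0.000900, 0.010492) ; Y_{6,-4}(Ω₂) = (0.000362, -0.000640) ; Δ = (0.000007, 0.000003)
  [-3]  conj(Y_{6,-3})(Ω₁) = (0.055695, -0.027377) ; Y_{6,-3}(Ω₂) = (-0.006281, -0.006202) ; Δ = (-0.000520, -0.000173)
  [-2]  conj(Y_{6,-2})(Ω₁) = (-0.180479, -0.165664) ; Y_{6,-2}(Ω₂) = (-0.062353, 0.036350) ; Δ = (0.017275, 0.003769)
  [-1]  conj(Y_{6,-1})(Ω₁) = (-0.209274, 0.537464) ; Y_{6,-1}(Ω₂) = (0.096075, 0.355563) ; Δ = (-0.211208, -0.022773)
  [+0]  conj(Y_{6,0})(Ω₁) = (0.491140, -0.000000) ; Y_{6,0}(Ω₂) = (0.867538, 0.000000) ; Δ = (0.426082, 0.000000)
  [+1]  conj(Y_{6,1})(Ω₁) = (0.209274, 0.537464) ; Y_{6,1}(Ω₂) = (-0.096075, 0.355563) ; Δ = (-0.211208, 0.022773)
  [+2]  conj(Y_{6,2})(Ω₁) = (-0.180479, 0.165664) ; Y_{6,2}(Ω₂) = (-0.062353, -0.036350) ; Δ = (0.017275, -0.003769)
  [+3]  conj(Y_{6,3})(Ω₁) = (-0.055695, -0.027377) ; Y_{6,3}(Ω₂) = (0.006281, -0.006202) ; Δ = (-0.000520, 0.000173)
  [+4]  conj(Y_{6,4})(Ω₁) = (0.000900, -0.010492) ; Y_{6,4}(Ω₂) = (0.000362, 0.000640) ; Δ = (0.000007, -0.000003)
  [+5]  conj(Y_{6,5})(Ω₁) = (0.001162, -0.000341) ; Y_{6,5}(Ω₂) = (-0.000041, 0.000010) ; Δ = (-0.000000, 0.000000)
  [+6]  conj(Y_{6,6})(Ω₁) = (0.000052, 0.000067) ; Y_{6,6}(Ω₂) = (0.000000, -0.000001) ; Δ = (0.000000, -0.000000)
Accumulated sum (0.037191, 0.000000); after 4π/(2l+1) scaling, (0.035951, 0.000000) ⇒ P_6 = 0.035951

0.035951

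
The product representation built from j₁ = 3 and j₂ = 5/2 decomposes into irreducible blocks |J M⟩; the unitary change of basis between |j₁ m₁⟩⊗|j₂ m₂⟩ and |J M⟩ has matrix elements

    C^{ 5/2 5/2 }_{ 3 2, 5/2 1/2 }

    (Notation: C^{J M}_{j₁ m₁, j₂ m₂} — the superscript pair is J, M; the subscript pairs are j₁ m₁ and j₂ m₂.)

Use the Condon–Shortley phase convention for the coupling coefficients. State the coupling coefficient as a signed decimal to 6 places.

-0.597614  (= −√(5/14))

√[6·3!3!2!/9! · 5!1!3!2!5!0!] = √(1440/7)
  +(−1)^1/∏(1,2,0,2,3,0)! = -1/24  (running -1/24)
⟨..|..⟩ = √(1440/7)·(-1/24) = -0.597614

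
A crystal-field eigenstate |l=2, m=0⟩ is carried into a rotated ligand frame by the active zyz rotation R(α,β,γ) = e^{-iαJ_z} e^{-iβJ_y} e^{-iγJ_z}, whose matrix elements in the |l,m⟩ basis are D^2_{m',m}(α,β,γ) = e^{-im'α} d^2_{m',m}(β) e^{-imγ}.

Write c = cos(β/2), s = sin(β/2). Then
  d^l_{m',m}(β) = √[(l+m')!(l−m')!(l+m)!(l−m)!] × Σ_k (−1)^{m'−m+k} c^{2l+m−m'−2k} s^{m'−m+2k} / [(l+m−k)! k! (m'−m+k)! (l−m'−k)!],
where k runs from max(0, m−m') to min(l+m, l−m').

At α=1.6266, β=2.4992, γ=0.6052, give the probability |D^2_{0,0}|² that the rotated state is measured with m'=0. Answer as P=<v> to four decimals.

Split into d^2_{0,0}(β=2.4992) × two z-phases.
Half-angle: c=0.315702, s=0.948858. N=√(2·2·2·2)=4.000000
k: max(0,(0)−(0))=0 … min(2+(0),2−(0))=2
  k=0: (−1)^0·4.0000/(4)·0.3157^4·0.9489^0 = +0.009934
  k=1: (−1)^1·4.0000/(1)·0.3157^2·0.9489^2 = -0.358936
  k=2: (−1)^2·4.0000/(4)·0.3157^0·0.9489^4 = +0.810598
d^2_{0,0}(2.4992) = +0.009934 -0.358936 +0.810598 = +0.461596
|D^2_{0,0}|² = |d^2_{0,0}(β)|² = (+0.461596)² = 0.213071 (the z-rotation phases have unit modulus)

P=0.2131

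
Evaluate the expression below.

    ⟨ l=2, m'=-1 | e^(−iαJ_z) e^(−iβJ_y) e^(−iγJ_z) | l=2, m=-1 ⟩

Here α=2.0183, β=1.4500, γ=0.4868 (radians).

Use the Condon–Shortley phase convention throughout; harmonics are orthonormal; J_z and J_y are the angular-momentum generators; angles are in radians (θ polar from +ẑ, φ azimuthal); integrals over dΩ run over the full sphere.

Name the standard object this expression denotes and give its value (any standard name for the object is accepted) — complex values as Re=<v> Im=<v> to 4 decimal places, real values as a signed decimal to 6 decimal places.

Wigner D-matrix element, Re=0.3420 Im=-0.2527

This is a Wigner D-matrix element — the rotation-matrix element ⟨l m'| R(α,β,γ) |l m⟩ in the angular-momentum basis.
Split into d^2_{-1,-1}(β=1.4500) × two z-phases.
With c≡cos(β/2)=0.748499 and s≡sin(β/2)=0.663135, N=[1·6·1·6]^{1/2}=6.000000
Admissible k: 0..1 (factorial args all ≥0)
  k=0: (−1)^0·6.0000/(6)·0.7485^4·0.6631^0 = +0.313882
  k=1: (−1)^1·6.0000/(2)·0.7485^2·0.6631^2 = -0.739109
d^2_{-1,-1}(1.4500) = +0.313882 -0.739109 = -0.425228
Phases: e^{-i·(-1)·2.0183}=-0.432716+0.901530i, e^{-i·(-1)·0.4868}=+0.883834+0.467800i ⇒ D=+0.341962-0.252746i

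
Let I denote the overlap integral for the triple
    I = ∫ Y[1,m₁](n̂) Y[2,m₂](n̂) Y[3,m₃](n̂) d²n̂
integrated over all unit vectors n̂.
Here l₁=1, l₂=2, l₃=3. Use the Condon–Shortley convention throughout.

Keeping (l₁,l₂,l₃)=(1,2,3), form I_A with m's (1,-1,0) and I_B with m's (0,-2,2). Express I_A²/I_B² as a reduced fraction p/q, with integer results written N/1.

3/5

Shared (l₁,l₂,l₃)=(1,2,3): N and (l;000)² cancel in I_A²/I_B².
A: Δ = 0!·2!·4!/7! = 1/105; Racah Σ t=0..0: t=0:+1/12 = 1/12; ⇒ 3j(1 2 3; 1 -1 0)² = 1/35, sgn -1
B: Δ = 0!·2!·4!/7! = 1/105; Racah Σ t=0..0: t=0:+1/24 = 1/24; ⇒ 3j(1 2 3; 0 -2 2)² = 1/21, sgn -1
I_A²/I_B² = (1/35)/(1/21) = 3/5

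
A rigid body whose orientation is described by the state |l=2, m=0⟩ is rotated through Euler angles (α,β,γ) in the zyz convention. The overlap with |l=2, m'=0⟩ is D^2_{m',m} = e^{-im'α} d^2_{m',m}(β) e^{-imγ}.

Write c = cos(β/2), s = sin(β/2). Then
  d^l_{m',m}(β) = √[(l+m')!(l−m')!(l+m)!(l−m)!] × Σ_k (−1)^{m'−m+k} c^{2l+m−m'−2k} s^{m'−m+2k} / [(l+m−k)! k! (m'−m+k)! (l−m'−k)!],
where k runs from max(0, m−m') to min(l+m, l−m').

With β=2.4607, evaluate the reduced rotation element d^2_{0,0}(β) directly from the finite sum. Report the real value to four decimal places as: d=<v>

d=0.4056

d^2_{0,0}(β=2.4607) via the finite sum:
Half-angle: c=0.333908, s=0.942606. N=√(2·2·2·2)=4.000000
Admissible k: 0..2 (factorial args all ≥0)
  k=0: (−1)^0·4.0000/(4)·0.3339^4·0.9426^0 = +0.012431
  k=1: (−1)^1·4.0000/(1)·0.3339^2·0.9426^2 = -0.396254
  k=2: (−1)^2·4.0000/(4)·0.3339^0·0.9426^4 = +0.789442
d^2_{0,0}(2.4607) = +0.012431 -0.396254 +0.789442 = +0.405619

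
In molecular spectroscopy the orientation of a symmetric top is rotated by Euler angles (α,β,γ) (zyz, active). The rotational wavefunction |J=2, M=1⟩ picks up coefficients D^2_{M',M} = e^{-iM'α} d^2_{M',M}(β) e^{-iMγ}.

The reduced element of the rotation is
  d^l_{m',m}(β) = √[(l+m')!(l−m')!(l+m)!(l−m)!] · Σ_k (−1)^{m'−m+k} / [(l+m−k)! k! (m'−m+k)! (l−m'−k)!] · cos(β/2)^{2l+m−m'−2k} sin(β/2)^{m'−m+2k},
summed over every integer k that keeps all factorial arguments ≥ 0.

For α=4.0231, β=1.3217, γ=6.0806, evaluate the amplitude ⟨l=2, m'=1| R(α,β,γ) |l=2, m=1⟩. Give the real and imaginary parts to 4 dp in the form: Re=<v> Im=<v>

Split into d^2_{1,1}(β=1.3217) × two z-phases.
c=cos(1.321700/2)=0.789471, s=sin(1.321700/2)=0.613788; N=√[6·1·6·1]=6.000000
The bounds max(0,m−m')=0 and min(l+m,l−m')=1 give 2 terms
  k=0: (−1)^0·6.0000/(6)·0.7895^4·0.6138^0 = +0.388458
  k=1: (−1)^1·6.0000/(2)·0.7895^2·0.6138^2 = -0.704418
d^2_{1,1}(1.3217) = +0.388458 -0.704418 = -0.315960
Phases: e^{-i·(1)·4.0231}=-0.635989+0.771698i, e^{-i·(1)·6.0806}=+0.979550+0.201202i ⇒ D=+0.245896-0.198408i

Re=0.2459 Im=-0.1984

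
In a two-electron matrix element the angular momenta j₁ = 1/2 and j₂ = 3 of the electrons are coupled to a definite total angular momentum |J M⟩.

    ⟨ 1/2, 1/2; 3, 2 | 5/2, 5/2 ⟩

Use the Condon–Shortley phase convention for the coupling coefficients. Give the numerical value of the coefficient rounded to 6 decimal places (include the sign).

+0.377964

triangle: 1!×0!×5!/7! = 120/5040
(j±m)!: 1!×0!×5!×1!×5!×0! = 14400
prefactor² = (2J+1)×Δ×N² = 14400/7
  k=0: +1/(0!×1!×0!×5!×0!×0!) = 1/120
Σ = 1/120  ⇒  CG² = 14400/7×(1/120)² = 1/7
CG = +√(1/7) = +0.377964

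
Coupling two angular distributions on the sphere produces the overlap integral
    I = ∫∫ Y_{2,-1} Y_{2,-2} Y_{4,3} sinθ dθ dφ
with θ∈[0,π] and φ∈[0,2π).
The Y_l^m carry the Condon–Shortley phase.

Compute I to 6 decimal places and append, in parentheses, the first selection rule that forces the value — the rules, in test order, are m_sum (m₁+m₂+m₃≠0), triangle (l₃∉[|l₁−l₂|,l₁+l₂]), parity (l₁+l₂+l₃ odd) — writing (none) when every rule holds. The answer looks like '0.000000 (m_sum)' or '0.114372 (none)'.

Rules hold: Σm=0, L=8 even, 0≤4≤4.
N = 5·5·9 = 225
Δ = 0!·4!·4!/9! = 1/630
Racah Σ t=0..0: t=0:+1/16 = 1/16
⇒ 3j(2 2 4; 0 0 0)² = 2/35, sgn +1
Racah Σ t=0..0: t=0:+1/144 = 1/144
⇒ 3j(2 2 4; -1 -2 3)² = 1/18, sgn -1
4πI² = N·(3j₀)²·(3jₘ)² = 5/7
I = -1·√(0.714286/4π) = -0.23841361
No selection rule forces the value: the integral is nonzero (none).

-0.238414 (none)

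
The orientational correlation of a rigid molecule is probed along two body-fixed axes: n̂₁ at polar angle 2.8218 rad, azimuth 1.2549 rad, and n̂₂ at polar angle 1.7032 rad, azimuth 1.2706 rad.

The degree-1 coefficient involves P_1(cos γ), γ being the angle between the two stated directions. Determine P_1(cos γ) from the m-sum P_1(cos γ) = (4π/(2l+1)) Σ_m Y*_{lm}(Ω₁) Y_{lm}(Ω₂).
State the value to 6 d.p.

Addition theorem: P_1(cos γ) = (4π/3) Σ_m Y*_{lm}(Ω₁) Y_{lm}(Ω₂), m = −1…1:
  [-1]  conj(Y_{1,-1})(Ω₁) = (0.033743, 0.103239) ; Y_{1,-1}(Ω₂) = (0.101271, -0.327154) ; Δ = (0.037192, -0.000584)
  [+0]  conj(Y_{1,0})(Ω₁) = (-0.463831, -0.000000) ; Y_{1,0}(Ω₂) = (-0.064504, 0.000000) ; Δ = (0.029919, 0.000000)
  [+1]  conj(Y_{1,1})(Ω₁) = (-0.033743, 0.103239) ; Y_{1,1}(Ω₂) = (-0.101271, -0.327154) ; Δ = (0.037192, 0.000584)
Total Σ_m = (0.104303, 0.000000). Multiply by 4.188790: (0.436904, 0.000000). P_1(cos γ) = 0.436904

0.436904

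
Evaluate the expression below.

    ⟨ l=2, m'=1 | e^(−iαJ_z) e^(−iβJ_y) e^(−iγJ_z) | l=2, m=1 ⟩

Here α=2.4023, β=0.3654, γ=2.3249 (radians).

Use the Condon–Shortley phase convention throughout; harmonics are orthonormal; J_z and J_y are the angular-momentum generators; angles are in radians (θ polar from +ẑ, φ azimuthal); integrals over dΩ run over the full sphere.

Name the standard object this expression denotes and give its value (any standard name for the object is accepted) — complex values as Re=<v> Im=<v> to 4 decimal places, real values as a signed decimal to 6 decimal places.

Wigner D-matrix element, Re=0.0124 Im=0.8392

This is a Wigner D-matrix element — the rotation-matrix element ⟨l m'| R(α,β,γ) |l m⟩ in the angular-momentum basis.
First d^2_{1,1}(β=0.3654), then the phase factors e^{-i(1)α} and e^{-i(1)γ}:
c=cos(0.365400/2)=0.983357, s=sin(0.365400/2)=0.181685; N=√[6·1·6·1]=6.000000
k: max(0,(1)−(1))=0 … min(2+(1),2−(1))=1
  k=0: (−1)^0·6.0000/(6)·0.9834^4·0.1817^0 = +0.935071
  k=1: (−1)^1·6.0000/(2)·0.9834^2·0.1817^2 = -0.095760
d^2_{1,1}(0.3654) = +0.935071 -0.095760 = +0.839311
Phases: e^{-i·(1)·2.4023}=-0.738945-0.673765i, e^{-i·(1)·2.3249}=-0.684636-0.728885i ⇒ D=+0.012431+0.839219i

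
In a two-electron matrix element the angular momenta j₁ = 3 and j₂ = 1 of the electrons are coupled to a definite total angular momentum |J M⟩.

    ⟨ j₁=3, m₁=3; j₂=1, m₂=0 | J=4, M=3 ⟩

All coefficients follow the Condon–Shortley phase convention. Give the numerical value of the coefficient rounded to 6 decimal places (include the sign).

+0.500000  (= +√(1/4))

√[9·0!6!2!/9! · 6!0!1!1!7!1!] = √(129600)
  +(−1)^0/∏(0,0,0,1,6,1)! = 1/720  (running 1/720)
⟨..|..⟩ = √(129600)·(1/720) = +0.500000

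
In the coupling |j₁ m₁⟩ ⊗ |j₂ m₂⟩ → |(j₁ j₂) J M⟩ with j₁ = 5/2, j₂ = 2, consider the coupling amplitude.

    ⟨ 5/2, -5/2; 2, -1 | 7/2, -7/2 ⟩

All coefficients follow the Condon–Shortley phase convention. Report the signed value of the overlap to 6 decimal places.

j₁+j₂−J=1  J+j₁−j₂=4  J−j₁+j₂=3  j₁+j₂+J+1=9
(j₁±m₁, j₂±m₂, J±M) = (0,5,1,3,0,7)
P² = 11520
sum k=1..1:
  [1] −1/144 = -1/144
S = -1/144
C² = P²·S² = 5/9 ; C = -0.745356

-0.745356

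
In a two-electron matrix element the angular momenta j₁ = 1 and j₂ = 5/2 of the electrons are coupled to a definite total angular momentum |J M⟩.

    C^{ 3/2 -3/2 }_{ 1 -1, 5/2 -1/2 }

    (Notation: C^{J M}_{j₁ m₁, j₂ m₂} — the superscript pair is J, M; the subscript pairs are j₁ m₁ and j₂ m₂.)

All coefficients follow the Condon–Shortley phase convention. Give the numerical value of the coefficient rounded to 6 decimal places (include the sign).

+0.258199  (= +√(1/15))

triangle: 2!×0!×3!/6! = 12/720
(j±m)!: 0!×2!×2!×3!×0!×3! = 144
prefactor² = (2J+1)×Δ×N² = 48/5
  k=2: +1/(2!×0!×0!×0!×0!×3!) = 1/12
Σ = 1/12  ⇒  CG² = 48/5×(1/12)² = 1/15
CG = +√(1/15) = +0.258199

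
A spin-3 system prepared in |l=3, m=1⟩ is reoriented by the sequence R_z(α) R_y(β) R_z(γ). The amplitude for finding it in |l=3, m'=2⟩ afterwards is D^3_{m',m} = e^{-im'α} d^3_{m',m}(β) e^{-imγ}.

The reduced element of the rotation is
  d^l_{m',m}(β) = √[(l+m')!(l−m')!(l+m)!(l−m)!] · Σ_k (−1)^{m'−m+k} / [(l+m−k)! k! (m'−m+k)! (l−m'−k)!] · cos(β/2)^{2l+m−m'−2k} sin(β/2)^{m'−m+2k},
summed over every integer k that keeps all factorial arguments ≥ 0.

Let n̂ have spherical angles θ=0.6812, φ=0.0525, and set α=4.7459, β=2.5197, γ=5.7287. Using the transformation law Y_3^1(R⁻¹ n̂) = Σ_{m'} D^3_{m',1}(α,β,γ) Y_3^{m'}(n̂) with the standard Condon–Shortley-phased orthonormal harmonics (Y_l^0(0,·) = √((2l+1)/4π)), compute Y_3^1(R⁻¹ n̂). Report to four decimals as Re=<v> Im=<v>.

Re=0.2374 Im=-0.1013

Need the full column D^3_{m',1} for m'=−3..3 at α=4.7459, β=2.5197, γ=5.7287.
cos(β/2)=0.305960, sin(β/2)=0.952044
d^3_{-3,1}: single k=4 term ⇒ +0.297854;  D = -0.181445+0.236209i
d^3_{-2,1}: k∈[3..4] ⇒ +0.156313 -0.756746 = -0.600434;  D = +0.488154+0.349609i
d^3_{-1,1}: k∈[2..4] ⇒ +0.047657 -0.615244 +0.744635 = +0.177047;  D = +0.098207-0.147313i
d^3_{0,1}: k∈[1..3] ⇒ +0.008842 -0.256848 +0.828974 = +0.580969;  D = +0.493923+0.305883i
d^3_{1,1}: k∈[0..2] ⇒ +0.000820 -0.063542 +0.461433 = +0.398711;  D = -0.198449+0.345816i
d^3_{2,1}: k∈[0..1] ⇒ -0.008072 +0.156313 = +0.148241;  D = -0.130974-0.069434i
d^3_{3,1}: single k=0 term ⇒ +0.030762;  D = +0.013490-0.027647i
Y_3^{m'}(θ=0.6812,φ=0.0525) and Σ D·Y over m':
  (-0.1814+0.2362i)·(+0.1029-0.0163i)  (+0.4882+0.3496i)·(+0.3131-0.0330i)  (+0.0982-0.1473i)·(+0.4100-0.0215i)  (+0.4939+0.3059i)·(+0.0050+0.0000i)  (-0.1984+0.3458i)·(-0.4100-0.0215i)  (-0.1310-0.0694i)·(+0.3131+0.0330i)  (+0.0135-0.0276i)·(-0.1029-0.0163i)
Y_3^1(R⁻¹ n̂) = +0.237369-0.101294i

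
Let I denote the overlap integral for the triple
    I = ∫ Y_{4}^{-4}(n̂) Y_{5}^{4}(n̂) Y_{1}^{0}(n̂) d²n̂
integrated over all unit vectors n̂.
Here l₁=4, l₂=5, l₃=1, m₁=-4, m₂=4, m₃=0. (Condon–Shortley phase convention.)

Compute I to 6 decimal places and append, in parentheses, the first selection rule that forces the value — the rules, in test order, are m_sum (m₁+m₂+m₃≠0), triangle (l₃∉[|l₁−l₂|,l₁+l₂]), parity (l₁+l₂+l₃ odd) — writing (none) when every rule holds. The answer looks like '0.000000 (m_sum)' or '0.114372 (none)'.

Checks pass: Σm=0; 10 even; l₃=1∈[1,9].
(2·4+1)(2·5+1)(2·1+1) = 297
Δ: 8! 0! 2! / 11! → 1/495
sum: t=4:+1/576 = 1/576
3j²(4 5 1; 0 0 0) = Δ·Π!·Σ² = 5/99  (sign -1)
sum: t=8:+1/40320 = 1/40320
3j²(4 5 1; -4 4 0) = Δ·Π!·Σ² = 1/55  (sign -1)
combine: 4πI² = 297·5/99·1/55 = 3/11
take √, sign +1: I = 0.14731920
No selection rule forces the value: the integral is nonzero (none).

0.147319 (none)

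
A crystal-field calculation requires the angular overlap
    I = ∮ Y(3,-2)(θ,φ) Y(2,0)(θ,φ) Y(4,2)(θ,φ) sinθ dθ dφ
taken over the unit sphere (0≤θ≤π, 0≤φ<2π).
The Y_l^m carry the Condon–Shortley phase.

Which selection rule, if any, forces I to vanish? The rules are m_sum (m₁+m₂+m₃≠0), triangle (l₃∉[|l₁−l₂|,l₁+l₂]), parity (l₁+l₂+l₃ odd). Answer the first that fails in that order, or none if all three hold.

azimuthal sum: -2 + 0 + 2 = 0  ✓
1 ≤ 4 ≤ 5 (triangle on l)  ✓
L = 3 + 2 + 4 = 9 (odd)  ✗

parity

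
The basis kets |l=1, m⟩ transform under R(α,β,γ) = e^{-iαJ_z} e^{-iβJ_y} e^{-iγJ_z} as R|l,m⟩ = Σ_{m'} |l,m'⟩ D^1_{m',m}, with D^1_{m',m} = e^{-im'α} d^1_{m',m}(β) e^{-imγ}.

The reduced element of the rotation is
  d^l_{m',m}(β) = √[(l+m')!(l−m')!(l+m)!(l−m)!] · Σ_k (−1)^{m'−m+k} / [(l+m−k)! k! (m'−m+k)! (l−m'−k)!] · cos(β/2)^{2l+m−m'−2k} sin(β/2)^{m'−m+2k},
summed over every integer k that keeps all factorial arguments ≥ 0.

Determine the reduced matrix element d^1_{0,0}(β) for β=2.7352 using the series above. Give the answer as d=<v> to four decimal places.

d=-0.9186

d^1_{0,0}(β=2.7352) via the finite sum:
Half-angle: c=0.201801, s=0.979427. N=√(1·1·1·1)=1.000000
The bounds max(0,m−m')=0 and min(l+m,l−m')=1 give 2 terms
  k=0: (−1)^0·1.0000/(1)·0.2018^2·0.9794^0 = +0.040724
  k=1: (−1)^1·1.0000/(1)·0.2018^0·0.9794^2 = -0.959276
d^1_{0,0}(2.7352) = +0.040724 -0.959276 = -0.918553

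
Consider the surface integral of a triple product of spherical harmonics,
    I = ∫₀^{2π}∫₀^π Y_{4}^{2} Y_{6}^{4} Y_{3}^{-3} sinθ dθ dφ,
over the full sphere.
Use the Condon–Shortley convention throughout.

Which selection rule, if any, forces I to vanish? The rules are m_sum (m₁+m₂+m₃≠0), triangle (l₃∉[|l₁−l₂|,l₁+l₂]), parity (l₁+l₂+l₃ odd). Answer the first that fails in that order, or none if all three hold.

m_sum

m₁+m₂+m₃ = 2 + 4 − 3 = 3  ✗
triangle: |4−6|=2 ≤ l₃=3 ≤ 4+6=10
parity: l₁+l₂+l₃ = 13 is odd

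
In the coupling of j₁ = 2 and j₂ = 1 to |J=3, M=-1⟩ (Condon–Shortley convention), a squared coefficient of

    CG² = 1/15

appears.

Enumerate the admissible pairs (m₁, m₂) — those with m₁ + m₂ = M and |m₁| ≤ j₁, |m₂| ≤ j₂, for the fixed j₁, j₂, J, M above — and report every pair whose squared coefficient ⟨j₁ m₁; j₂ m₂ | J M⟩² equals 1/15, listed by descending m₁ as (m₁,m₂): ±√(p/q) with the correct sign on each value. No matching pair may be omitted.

Admissible pairs with m₁+m₂ = M = -1: (-2,1), (-1,0), (0,-1)
  (m₁,m₂)=(0,-1): CG² = 2/5, CG = +√(2/5)
  (m₁,m₂)=(-1,0): CG² = 8/15, CG = +√(8/15)
  (m₁,m₂)=(-2,1): CG² = 1/15, CG = +√(1/15)   ← matches the target
Pairs with CG² = 1/15: (-2,1): +√(1/15)

(-2,1): +√(1/15)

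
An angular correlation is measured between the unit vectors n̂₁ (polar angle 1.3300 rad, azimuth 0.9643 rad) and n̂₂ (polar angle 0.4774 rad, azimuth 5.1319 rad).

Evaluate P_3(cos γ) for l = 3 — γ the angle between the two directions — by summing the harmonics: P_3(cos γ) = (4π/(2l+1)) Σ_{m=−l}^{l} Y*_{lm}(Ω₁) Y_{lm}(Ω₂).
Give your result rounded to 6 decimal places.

0.029131

Addition theorem: P_3(cos γ) = (4π/7) Σ_m Y*_{lm}(Ω₁) Y_{lm}(Ω₂), m = −3…3:
  [-3]  conj(Y_{3,-3})(Ω₁) = -0.37039 + 0.09406j ; Y_{3,-3}(Ω₂) = -0.03851 - 0.01243j ; Δ = 0.01543 + 0.00098j
  [-2]  conj(Y_{3,-2})(Ω₁) = -0.08050 + 0.21530j ; Y_{3,-2}(Ω₂) = -0.12805 + 0.14257j ; Δ = -0.02039 - 0.03905j
  [-1]  conj(Y_{3,-1})(Ω₁) = -0.12803 - 0.18455j ; Y_{3,-1}(Ω₂) = 0.17809 + 0.39931j ; Δ = 0.05089 - 0.08399j
  [+0]  conj(Y_{3,0})(Ω₁) = -0.24168 + 0.00000j ; Y_{3,0}(Ω₂) = 0.31303 + 0.00000j ; Δ = -0.07565 + 0.00000j
  [+1]  conj(Y_{3,1})(Ω₁) = 0.12803 - 0.18455j ; Y_{3,1}(Ω₂) = -0.17809 + 0.39931j ; Δ = 0.05089 + 0.08399j
  [+2]  conj(Y_{3,2})(Ω₁) = -0.08050 - 0.21530j ; Y_{3,2}(Ω₂) = -0.12805 - 0.14257j ; Δ = -0.02039 + 0.03905j
  [+3]  conj(Y_{3,3})(Ω₁) = 0.37039 + 0.09406j ; Y_{3,3}(Ω₂) = 0.03851 - 0.01243j ; Δ = 0.01543 - 0.00098j
Total Σ_m = 0.01623 + 0.00000j. Multiply by 1.795196: 0.02913 + 0.00000j. P_3(cos γ) = 0.029131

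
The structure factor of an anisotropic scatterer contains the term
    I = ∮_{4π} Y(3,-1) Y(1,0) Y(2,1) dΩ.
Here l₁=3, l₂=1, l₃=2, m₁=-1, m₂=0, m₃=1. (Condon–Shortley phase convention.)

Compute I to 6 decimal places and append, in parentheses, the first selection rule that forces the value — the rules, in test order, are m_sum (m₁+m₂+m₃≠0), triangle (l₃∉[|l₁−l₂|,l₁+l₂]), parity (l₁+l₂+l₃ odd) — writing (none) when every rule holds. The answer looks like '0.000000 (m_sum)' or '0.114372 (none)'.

Checks pass: Σm=0; 6 even; l₃=2∈[2,4].
(2·3+1)(2·1+1)(2·2+1) = 105
Δ: 2! 4! 0! / 7! → 1/105
sum: t=1:−1/4 = -1/4
3j²(3 1 2; 0 0 0) = Δ·Π!·Σ² = 3/35  (sign -1)
sum: t=1:−1/6 = -1/6
3j²(3 1 2; -1 0 1) = Δ·Π!·Σ² = 8/105  (sign +1)
combine: 4πI² = 105·3/35·8/105 = 24/35
take √, sign -1: I = -0.23359668
No selection rule forces the value: the integral is nonzero (none).

-0.233597 (none)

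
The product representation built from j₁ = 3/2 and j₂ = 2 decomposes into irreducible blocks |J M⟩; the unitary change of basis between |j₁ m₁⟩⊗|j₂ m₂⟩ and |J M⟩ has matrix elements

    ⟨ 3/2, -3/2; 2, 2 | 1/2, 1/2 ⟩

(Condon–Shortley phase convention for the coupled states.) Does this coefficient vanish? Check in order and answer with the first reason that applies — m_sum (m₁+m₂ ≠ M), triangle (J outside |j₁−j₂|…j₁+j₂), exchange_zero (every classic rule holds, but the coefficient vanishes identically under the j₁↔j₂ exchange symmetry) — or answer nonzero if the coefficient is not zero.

nonzero

m-sum: m₁+m₂ = -3/2+2 = 1/2, M = 1/2  ✓
triangle: |j₁−j₂| = 1/2 ≤ J = 1/2 ≤ j₁+j₂ = 7/2  ✓
exchange: j₁≠j₂ or m₁≠m₂ — the exchange symmetry imposes no constraint here
value check: CG = −√(2/5) = -0.632456 ≠ 0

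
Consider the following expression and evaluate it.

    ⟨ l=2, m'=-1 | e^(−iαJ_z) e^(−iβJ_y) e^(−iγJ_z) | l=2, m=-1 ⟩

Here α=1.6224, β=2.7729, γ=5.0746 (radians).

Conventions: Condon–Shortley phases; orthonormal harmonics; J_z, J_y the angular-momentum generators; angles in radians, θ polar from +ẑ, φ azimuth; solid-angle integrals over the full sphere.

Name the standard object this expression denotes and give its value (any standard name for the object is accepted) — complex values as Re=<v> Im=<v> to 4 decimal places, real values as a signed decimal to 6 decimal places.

This is a Wigner D-matrix element — the rotation-matrix element ⟨l m'| R(α,β,γ) |l m⟩ in the angular-momentum basis.
First d^2_{-1,-1}(β=2.7729), then the phase factors e^{-i(-1)α} and e^{-i(-1)γ}:
c=cos(2.772900/2)=0.183304, s=sin(2.772900/2)=0.983056; N=√[1·6·1·6]=6.000000
The bounds max(0,m−m')=0 and min(l+m,l−m')=1 give 2 terms
  k=0: (−1)^0·6.0000/(6)·0.1833^4·0.9831^0 = +0.001129
  k=1: (−1)^1·6.0000/(2)·0.1833^2·0.9831^2 = -0.097414
d^2_{-1,-1}(2.7729) = +0.001129 -0.097414 = -0.096285
D = (-0.051581+0.998669i)·(-0.096285)·(+0.354343-0.935116i) = -0.088158-0.038717i

Wigner D-matrix element, Re=-0.0882 Im=-0.0387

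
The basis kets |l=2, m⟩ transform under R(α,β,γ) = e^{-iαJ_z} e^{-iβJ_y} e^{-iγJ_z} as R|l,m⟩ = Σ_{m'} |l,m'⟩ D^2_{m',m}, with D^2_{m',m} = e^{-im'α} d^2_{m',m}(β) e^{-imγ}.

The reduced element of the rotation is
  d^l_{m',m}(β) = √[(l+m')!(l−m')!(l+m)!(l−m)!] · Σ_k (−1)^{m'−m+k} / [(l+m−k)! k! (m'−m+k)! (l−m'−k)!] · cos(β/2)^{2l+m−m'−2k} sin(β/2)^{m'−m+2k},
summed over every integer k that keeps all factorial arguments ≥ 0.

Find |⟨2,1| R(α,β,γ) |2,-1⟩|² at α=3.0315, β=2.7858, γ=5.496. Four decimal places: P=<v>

First d^2_{1,-1}(β=2.7858), then the phase factors e^{-i(1)α} and e^{-i(-1)γ}:
With c≡cos(β/2)=0.176959 and s≡sin(β/2)=0.984218, N=[6·1·1·6]^{1/2}=6.000000
Admissible k: 0..1 (factorial args all ≥0)
  k=0: (−1)^2·6.0000/(2)·0.1770^2·0.9842^2 = +0.091002
  k=1: (−1)^3·6.0000/(6)·0.1770^0·0.9842^4 = -0.938351
d^2_{1,-1}(2.7858) = +0.091002 -0.938351 = -0.847349
|D^2_{1,-1}|² = |d^2_{1,-1}(β)|² = (-0.847349)² = 0.718001 (the z-rotation phases have unit modulus)

P=0.7180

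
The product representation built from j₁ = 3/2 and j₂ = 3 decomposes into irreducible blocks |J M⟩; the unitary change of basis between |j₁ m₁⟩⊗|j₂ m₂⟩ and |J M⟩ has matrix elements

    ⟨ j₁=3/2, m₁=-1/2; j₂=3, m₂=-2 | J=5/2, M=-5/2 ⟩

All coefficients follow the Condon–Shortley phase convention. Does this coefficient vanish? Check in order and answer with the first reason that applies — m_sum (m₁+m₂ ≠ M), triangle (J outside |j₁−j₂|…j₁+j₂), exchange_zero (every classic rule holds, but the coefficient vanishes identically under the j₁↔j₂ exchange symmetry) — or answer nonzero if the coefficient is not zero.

nonzero

m-sum: m₁+m₂ = -1/2+(-2) = -5/2, M = -5/2  ✓
triangle: |j₁−j₂| = 3/2 ≤ J = 5/2 ≤ j₁+j₂ = 9/2  ✓
exchange: j₁≠j₂ or m₁≠m₂ — the exchange symmetry imposes no constraint here
value check: CG = −√(5/14) = -0.597614 ≠ 0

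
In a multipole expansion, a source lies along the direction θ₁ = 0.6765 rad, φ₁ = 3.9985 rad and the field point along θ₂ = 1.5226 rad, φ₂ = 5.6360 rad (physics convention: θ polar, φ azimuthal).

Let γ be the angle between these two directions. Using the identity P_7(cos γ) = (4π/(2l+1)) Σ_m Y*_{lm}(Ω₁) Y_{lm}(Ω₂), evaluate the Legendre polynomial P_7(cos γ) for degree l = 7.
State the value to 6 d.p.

Addition theorem: P_7(cos γ) = (4π/15) Σ_m Y*_{lm}(Ω₁) Y_{lm}(Ω₂), m = −7…7:
  m=-7: Y*=-0.01809 + 0.00530j  Y=-0.08982 - 0.48779j  product 0.00421 + 0.00835j
  m=-6: Y*=0.03655 - 0.07989j  Y=-0.06601 - 0.06046j  product -0.00724 + 0.00306j
  m=-5: Y*=0.10111 + 0.22172j  Y=0.35222 + 0.03333j  product 0.02822 + 0.08146j
  m=-4: Y*=-0.41366 - 0.12166j  Y=0.08894 - 0.05488j  product -0.04347 + 0.01188j
  m=-3: Y*=0.35952 - 0.23088j  Y=-0.11375 + 0.29261j  product 0.02666 + 0.13146j
  m=-2: Y*=-0.00671 + 0.04660j  Y=0.03026 + 0.10668j  product -0.00517 + 0.00069j
  m=-1: Y*=0.24831 + 0.28663j  Y=-0.23868 - 0.18039j  product -0.00756 - 0.11320j
  m=+0: Y*=-0.17246 + 0.00000j  Y=-0.11275 + 0.00000j  product 0.01945 + 0.00000j
  m=+1: Y*=-0.24831 + 0.28663j  Y=0.23868 - 0.18039j  product -0.00756 + 0.11320j
  m=+2: Y*=-0.00671 - 0.04660j  Y=0.03026 - 0.10668j  product -0.00517 - 0.00069j
  m=+3: Y*=-0.35952 - 0.23088j  Y=0.11375 + 0.29261j  product 0.02666 - 0.13146j
  m=+4: Y*=-0.41366 + 0.12166j  Y=0.08894 + 0.05488j  product -0.04347 - 0.01188j
  m=+5: Y*=-0.10111 + 0.22172j  Y=-0.35222 + 0.03333j  product 0.02822 - 0.08146j
  m=+6: Y*=0.03655 + 0.07989j  Y=-0.06601 + 0.06046j  product -0.00724 - 0.00306j
  m=+7: Y*=0.01809 + 0.00530j  Y=0.08982 - 0.48779j  product 0.00421 - 0.00835j
Total Σ_m = 0.01074 - 0.00000j. Multiply by 0.837758: 0.00900 - 0.00000j. P_7(cos γ) = 0.008998

0.008998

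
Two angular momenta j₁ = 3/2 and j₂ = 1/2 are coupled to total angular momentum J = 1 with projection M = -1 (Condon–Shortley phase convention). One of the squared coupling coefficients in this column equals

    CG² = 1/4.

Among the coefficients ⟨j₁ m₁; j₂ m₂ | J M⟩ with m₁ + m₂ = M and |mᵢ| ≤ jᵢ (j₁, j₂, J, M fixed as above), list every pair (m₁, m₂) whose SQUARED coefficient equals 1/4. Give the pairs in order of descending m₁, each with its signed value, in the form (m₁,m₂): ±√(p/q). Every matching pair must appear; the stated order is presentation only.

Admissible pairs with m₁+m₂ = M = -1: (-3/2,1/2), (-1/2,-1/2)
  (m₁,m₂)=(-1/2,-1/2): CG² = 1/4, CG = +√(1/4)   ← matches the target
  (m₁,m₂)=(-3/2,1/2): CG² = 3/4, CG = −√(3/4)
Pairs with CG² = 1/4: (-1/2,-1/2): +√(1/4)

(-1/2,-1/2): +√(1/4)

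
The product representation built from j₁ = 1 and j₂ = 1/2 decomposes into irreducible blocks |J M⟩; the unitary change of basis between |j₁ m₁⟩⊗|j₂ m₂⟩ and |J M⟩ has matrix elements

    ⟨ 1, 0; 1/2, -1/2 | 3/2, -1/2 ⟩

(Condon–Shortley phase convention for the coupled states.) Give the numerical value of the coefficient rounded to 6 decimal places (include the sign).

+√(2/3) = +0.816497

√[4·0!2!1!/4! · 1!1!0!1!1!2!] = √(2/3)
  +(−1)^0/∏(0,0,1,0,1,1)! = 1  (running 1)
⟨..|..⟩ = √(2/3)·(1) = +0.816497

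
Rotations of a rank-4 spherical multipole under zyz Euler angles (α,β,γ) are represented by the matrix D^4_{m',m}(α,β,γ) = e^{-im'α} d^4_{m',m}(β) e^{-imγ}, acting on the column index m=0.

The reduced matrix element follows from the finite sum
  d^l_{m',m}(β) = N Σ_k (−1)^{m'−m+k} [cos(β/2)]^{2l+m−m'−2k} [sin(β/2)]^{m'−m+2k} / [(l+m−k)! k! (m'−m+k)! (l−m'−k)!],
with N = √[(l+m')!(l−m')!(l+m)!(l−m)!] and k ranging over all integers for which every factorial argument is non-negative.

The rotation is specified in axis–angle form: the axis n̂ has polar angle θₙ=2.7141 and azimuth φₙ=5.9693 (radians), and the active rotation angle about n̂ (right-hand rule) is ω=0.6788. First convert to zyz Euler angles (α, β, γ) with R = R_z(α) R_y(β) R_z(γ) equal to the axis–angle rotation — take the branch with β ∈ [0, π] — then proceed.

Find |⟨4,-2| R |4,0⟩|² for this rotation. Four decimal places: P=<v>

Axis–angle → zyz. n̂ = (sinθₙcosφₙ, sinθₙsinφₙ, cosθₙ) = (+0.394334, -0.128007, -0.910008), ω = 0.6788.
R = I cosω + sinω [n̂]ₓ + (1−cosω) n̂n̂ᵀ gives
  R = [+0.812797, +0.560168, -0.159918; -0.582547, +0.781959, -0.221764; +0.000824, +0.273409, +0.961898]
β = atan2(√(R₁₃²+R₂₃²), R₃₃) = 0.276936; α = atan2(R₂₃, R₁₃) mod 2π = 4.087632; γ = atan2(R₃₂, −R₃₁) mod 2π = 1.573810
First d^4_{-2,0}(β=0.2769), then the phase factors e^{-i(-2)α} and e^{-i(0)γ}:
Half-angle: c=0.990429, s=0.138026. N=√(2·720·24·24)=910.735966
The bounds max(0,m−m')=2 and min(l+m,l−m')=4 give 3 terms
  k=2: (−1)^0·910.7360/(96)·0.9904^6·0.1380^2 = +0.170601
  k=3: (−1)^1·910.7360/(36)·0.9904^4·0.1380^4 = -0.008835
  k=4: (−1)^2·910.7360/(96)·0.9904^2·0.1380^6 = +0.000064
d^4_{-2,0}(0.2769) = +0.170601 -0.008835 +0.000064 = +0.161830
|D^4_{-2,0}|² = |d^4_{-2,0}(β)|² = (+0.161830)² = 0.026189 (the z-rotation phases have unit modulus)

P=0.0262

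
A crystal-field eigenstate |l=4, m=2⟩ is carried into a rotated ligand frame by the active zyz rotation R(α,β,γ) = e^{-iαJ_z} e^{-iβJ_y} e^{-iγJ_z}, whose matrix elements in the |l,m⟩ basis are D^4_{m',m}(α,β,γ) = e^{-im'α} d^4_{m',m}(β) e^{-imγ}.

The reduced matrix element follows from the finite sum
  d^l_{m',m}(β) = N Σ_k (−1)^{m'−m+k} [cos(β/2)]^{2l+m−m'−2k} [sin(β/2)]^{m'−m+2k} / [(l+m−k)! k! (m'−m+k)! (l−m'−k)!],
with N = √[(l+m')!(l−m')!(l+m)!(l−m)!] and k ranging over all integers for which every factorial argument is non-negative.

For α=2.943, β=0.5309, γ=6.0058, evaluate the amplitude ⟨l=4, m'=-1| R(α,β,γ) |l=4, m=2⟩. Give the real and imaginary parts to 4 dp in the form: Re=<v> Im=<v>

Re=-0.1784 Im=-0.0664

First d^4_{-1,2}(β=0.5309), then the phase factors e^{-i(-1)α} and e^{-i(2)γ}:
With c≡cos(β/2)=0.964975 and s≡sin(β/2)=0.262344, N=[6·120·720·2]^{1/2}=1018.233765
Admissible k: 3..5 (factorial args all ≥0)
  k=3: (−1)^0·1018.2338/(72)·0.9650^5·0.2623^3 = +0.213651
  k=4: (−1)^1·1018.2338/(48)·0.9650^3·0.2623^5 = -0.023687
  k=5: (−1)^2·1018.2338/(240)·0.9650^1·0.2623^7 = +0.000350
d^4_{-1,2}(0.5309) = +0.213651 -0.023687 +0.000350 = +0.190315
D = (-0.980345+0.197290i)·(+0.190315)·(+0.850021+0.526748i) = -0.178370-0.066362i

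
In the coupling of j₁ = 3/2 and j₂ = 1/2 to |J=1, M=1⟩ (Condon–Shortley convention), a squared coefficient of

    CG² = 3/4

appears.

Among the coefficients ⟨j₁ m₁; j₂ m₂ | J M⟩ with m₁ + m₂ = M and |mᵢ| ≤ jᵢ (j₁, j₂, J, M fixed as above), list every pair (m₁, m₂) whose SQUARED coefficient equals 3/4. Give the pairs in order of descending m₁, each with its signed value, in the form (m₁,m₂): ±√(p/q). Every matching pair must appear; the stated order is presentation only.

Admissible pairs with m₁+m₂ = M = 1: (1/2,1/2), (3/2,-1/2)
  (m₁,m₂)=(3/2,-1/2): CG² = 3/4, CG = +√(3/4)   ← matches the target
  (m₁,m₂)=(1/2,1/2): CG² = 1/4, CG = −√(1/4)
Pairs with CG² = 3/4: (3/2,-1/2): +√(3/4)

(3/2,-1/2): +√(3/4)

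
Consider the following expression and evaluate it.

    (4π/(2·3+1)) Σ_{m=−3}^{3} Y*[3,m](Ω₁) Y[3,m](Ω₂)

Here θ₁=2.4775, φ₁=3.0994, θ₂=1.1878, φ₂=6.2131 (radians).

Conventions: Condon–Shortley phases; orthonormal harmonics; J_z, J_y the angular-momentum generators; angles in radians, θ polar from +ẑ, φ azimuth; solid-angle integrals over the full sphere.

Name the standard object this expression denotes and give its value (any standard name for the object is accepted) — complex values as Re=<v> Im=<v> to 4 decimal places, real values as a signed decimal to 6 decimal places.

Legendre polynomial (addition theorem), -0.323619

This sum is the spherical-harmonic addition theorem: it equals the Legendre polynomial P_l(cos γ) of the angle γ between the two directions.
Expand P_3 via completeness: Σ_{m} conj(Y_{3,m}) at Ω₁ times Y_{3,m} at Ω₂ —
  m=-3: Y*=(-0.096906, 0.012332)  Y=(0.325618, 0.069490)  product (-0.032411, -0.002718)
  m=-2: Y*=(-0.304636, 0.025768)  Y=(0.325359, 0.045907)  product (-0.100299, -0.005601)
  m=-1: Y*=(-0.418046, 0.017649)  Y=(-0.090228, -0.006334)  product (0.037831, 0.001055)
  m=+0: Y*=(-0.029562, -0.000000)  Y=(-0.320992, 0.000000)  product (0.009489, 0.000000)
  m=+1: Y*=(0.418046, 0.017649)  Y=(0.090228, -0.006334)  product (0.037831, -0.001055)
  m=+2: Y*=(-0.304636, -0.025768)  Y=(0.325359, -0.045907)  product (-0.100299, 0.005601)
  m=+3: Y*=(0.096906, 0.012332)  Y=(-0.325618, 0.069490)  product (-0.032411, 0.002718)
Accumulated sum (-0.180269, 0.000000); after 4π/(2l+1) scaling, (-0.323619, 0.000000) ⇒ P_3 = -0.323619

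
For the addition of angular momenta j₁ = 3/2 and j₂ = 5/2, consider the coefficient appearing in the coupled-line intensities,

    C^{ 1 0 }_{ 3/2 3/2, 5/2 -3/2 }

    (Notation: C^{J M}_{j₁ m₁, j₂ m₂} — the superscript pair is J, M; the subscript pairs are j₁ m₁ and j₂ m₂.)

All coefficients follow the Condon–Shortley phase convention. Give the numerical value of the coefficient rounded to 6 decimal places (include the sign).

+0.447214  (= +√(1/5))

√[3·3!0!2!/6! · 3!0!1!4!1!1!] = √(36/5)
  +(−1)^0/∏(0,3,0,1,0,1)! = 1/6  (running 1/6)
⟨..|..⟩ = √(36/5)·(1/6) = +0.447214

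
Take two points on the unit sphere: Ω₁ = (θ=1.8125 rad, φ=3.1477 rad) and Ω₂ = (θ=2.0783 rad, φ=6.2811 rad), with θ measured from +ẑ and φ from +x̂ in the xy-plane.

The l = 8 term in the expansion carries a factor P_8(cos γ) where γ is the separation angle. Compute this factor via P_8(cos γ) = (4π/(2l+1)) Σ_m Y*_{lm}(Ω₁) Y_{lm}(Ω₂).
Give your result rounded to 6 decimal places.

0.249828

Summing Y*_{l m}(θ₁,φ₁)·Y_{l m}(θ₂,φ₂) over m ∈ [−8, 8]; prefactor 4π/(2·8+1) = 0.739198:
  term(m=-8) = (0.071260, 0.004677)   from Y*(Ω₁)=(0.406592, 0.019881), Y(Ω₂)=(0.175405, 0.002926)
  term(m=-7) = (-0.156382, -0.008978)   from Y*(Ω₁)=(0.401050, 0.017156), Y(Ω₂)=(-0.390174, -0.005696)
  term(m=-6) = (-0.018892, -0.000929)   from Y*(Ω₁)=(-0.044316, -0.001625), Y(Ω₂)=(0.426495, 0.005337)
  term(m=-5) = (0.039293, 0.001610)   from Y*(Ω₁)=(-0.359334, -0.010976), Y(Ω₂)=(-0.109385, -0.001141)
  term(m=-4) = (0.024815, 0.000814)   from Y*(Ω₁)=(-0.083022, -0.002029), Y(Ω₂)=(-0.298961, -0.002494)
  term(m=-3) = (0.085739, 0.002108)   from Y*(Ω₁)=(0.313481, 0.005744), Y(Ω₂)=(0.273538, 0.001711)
  term(m=-2) = (0.023532, 0.000386)   from Y*(Ω₁)=(0.136257, 0.001664), Y(Ω₂)=(0.172713, 0.000720)
  term(m=-1) = (0.089837, 0.000736)   from Y*(Ω₁)=(-0.288378, -0.001761), Y(Ω₂)=(-0.311530, -0.000650)
  term(m=+0) = (0.019565, 0.000000)   from Y*(Ω₁)=(-0.151118, -0.000000), Y(Ω₂)=(-0.129466, 0.000000)
  term(m=+1) = (0.089837, -0.000736)   from Y*(Ω₁)=(0.288378, -0.001761), Y(Ω₂)=(0.311530, -0.000650)
  term(m=+2) = (0.023532, -0.000386)   from Y*(Ω₁)=(0.136257, -0.001664), Y(Ω₂)=(0.172713, -0.000720)
  term(m=+3) = (0.085739, -0.002108)   from Y*(Ω₁)=(-0.313481, 0.005744), Y(Ω₂)=(-0.273538, 0.001711)
  term(m=+4) = (0.024815, -0.000814)   from Y*(Ω₁)=(-0.083022, 0.002029), Y(Ω₂)=(-0.298961, 0.002494)
  term(m=+5) = (0.039293, -0.001610)   from Y*(Ω₁)=(0.359334, -0.010976), Y(Ω₂)=(0.109385, -0.001141)
  term(m=+6) = (-0.018892, 0.000929)   from Y*(Ω₁)=(-0.044316, 0.001625), Y(Ω₂)=(0.426495, -0.005337)
  term(m=+7) = (-0.156382, 0.008978)   from Y*(Ω₁)=(-0.401050, 0.017156), Y(Ω₂)=(0.390174, -0.005696)
  term(m=+8) = (0.071260, -0.004677)   from Y*(Ω₁)=(0.406592, -0.019881), Y(Ω₂)=(0.175405, -0.002926)
Σ over m = (0.337972, 0.000000); ×(4π/17) → (0.249828, 0.000000). Real part: 0.249828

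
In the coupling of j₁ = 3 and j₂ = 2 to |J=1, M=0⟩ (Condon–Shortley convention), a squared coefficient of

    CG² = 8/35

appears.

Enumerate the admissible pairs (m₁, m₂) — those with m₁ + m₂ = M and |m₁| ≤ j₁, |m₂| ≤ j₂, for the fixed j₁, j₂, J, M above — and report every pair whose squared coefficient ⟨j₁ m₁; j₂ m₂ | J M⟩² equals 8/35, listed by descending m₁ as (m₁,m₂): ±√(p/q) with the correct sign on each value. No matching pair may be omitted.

(1,-1): −√(8/35); (-1,1): −√(8/35)

Admissible pairs with m₁+m₂ = M = 0: (-2,2), (-1,1), (0,0), (1,-1), (2,-2)
  (m₁,m₂)=(2,-2): CG² = 1/7, CG = +√(1/7)
  (m₁,m₂)=(1,-1): CG² = 8/35, CG = −√(8/35)   ← matches the target
  (m₁,m₂)=(0,0): CG² = 9/35, CG = +√(9/35)
  (m₁,m₂)=(-1,1): CG² = 8/35, CG = −√(8/35)   ← matches the target
  (m₁,m₂)=(-2,2): CG² = 1/7, CG = +√(1/7)
Pairs with CG² = 8/35: (1,-1): −√(8/35); (-1,1): −√(8/35)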